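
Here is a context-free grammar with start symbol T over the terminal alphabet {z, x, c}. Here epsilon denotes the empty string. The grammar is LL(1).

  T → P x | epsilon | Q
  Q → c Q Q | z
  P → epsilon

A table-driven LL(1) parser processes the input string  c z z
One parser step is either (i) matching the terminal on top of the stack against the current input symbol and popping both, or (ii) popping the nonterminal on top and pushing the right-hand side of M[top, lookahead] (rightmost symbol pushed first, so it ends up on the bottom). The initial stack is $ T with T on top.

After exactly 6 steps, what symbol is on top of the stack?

step 1: stack=$ T  input=c z z $  — expand T → Q
step 2: stack=$ Q  input=c z z $  — expand Q → c Q Q
step 3: stack=$ Q Q c  input=c z z $  — match c
step 4: stack=$ Q Q  input=z z $  — expand Q → z
step 5: stack=$ Q z  input=z z $  — match z
step 6: stack=$ Q  input=z $  — expand Q → z
Stack after step 6: $ z (top = z).

z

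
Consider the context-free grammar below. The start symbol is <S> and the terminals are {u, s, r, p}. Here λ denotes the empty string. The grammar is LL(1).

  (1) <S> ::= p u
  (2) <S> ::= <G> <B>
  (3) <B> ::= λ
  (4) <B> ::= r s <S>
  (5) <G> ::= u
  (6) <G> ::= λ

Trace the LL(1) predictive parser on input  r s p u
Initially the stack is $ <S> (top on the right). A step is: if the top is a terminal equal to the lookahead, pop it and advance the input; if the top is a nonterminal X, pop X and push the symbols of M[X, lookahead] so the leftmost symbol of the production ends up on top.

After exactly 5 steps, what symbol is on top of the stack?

<S>

step 1: stack=$ <S>  input=r s p u $  — expand <S> ::= <G> <B>
step 2: stack=$ <B> <G>  input=r s p u $  — expand <G> ::= λ
step 3: stack=$ <B>  input=r s p u $  — expand <B> ::= r s <S>
step 4: stack=$ <S> s r  input=r s p u $  — match r
step 5: stack=$ <S> s  input=s p u $  — match s
Stack after step 5: $ <S> (top = <S>).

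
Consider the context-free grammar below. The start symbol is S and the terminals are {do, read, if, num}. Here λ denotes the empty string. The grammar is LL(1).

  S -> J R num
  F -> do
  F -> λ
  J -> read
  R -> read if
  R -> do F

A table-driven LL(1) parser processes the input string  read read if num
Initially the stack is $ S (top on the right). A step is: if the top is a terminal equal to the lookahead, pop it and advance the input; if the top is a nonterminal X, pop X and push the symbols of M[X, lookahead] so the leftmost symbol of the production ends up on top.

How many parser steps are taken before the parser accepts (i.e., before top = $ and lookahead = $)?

7

step 1: stack=$ S  input=read read if num $  — expand S -> J R num
step 2: stack=$ num R J  input=read read if num $  — expand J -> read
step 3: stack=$ num R read  input=read read if num $  — match read
step 4: stack=$ num R  input=read if num $  — expand R -> read if
step 5: stack=$ num if read  input=read if num $  — match read
step 6: stack=$ num if  input=if num $  — match if
step 7: stack=$ num  input=num $  — match num
Accept reached after 7 steps.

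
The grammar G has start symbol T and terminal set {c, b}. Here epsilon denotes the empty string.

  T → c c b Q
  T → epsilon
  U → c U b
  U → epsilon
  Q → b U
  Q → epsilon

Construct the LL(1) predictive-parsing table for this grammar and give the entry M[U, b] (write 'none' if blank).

FIRST(T) = {epsilon, c}
FIRST(U) = {epsilon, c}
FIRST(Q) = {epsilon, b}
FOLLOW(T) includes $ since T is the start symbol.
FOLLOW(Q): in T→c c b Q, the suffix after Q is empty, so FOLLOW(Q) ⊇ FOLLOW(T) = {$}. Thus FOLLOW(Q) = {$}.
FOLLOW(U): in U→c U b, U is followed by b with FIRST {b}; in Q→b U, the suffix after U is empty, so FOLLOW(U) ⊇ FOLLOW(Q) = {$}. Thus FOLLOW(U) = {$, b}.
For U → c U b: FIRST(c U b) = {c}, so it goes in M[U, t] for t ∈ {c}.
For U → epsilon: FIRST(epsilon) = {epsilon}, so it goes in M[U, t] for t ∈ {}; since epsilon ∈ FIRST, also for every t ∈ FOLLOW(U) = {$, b}.

U → epsilon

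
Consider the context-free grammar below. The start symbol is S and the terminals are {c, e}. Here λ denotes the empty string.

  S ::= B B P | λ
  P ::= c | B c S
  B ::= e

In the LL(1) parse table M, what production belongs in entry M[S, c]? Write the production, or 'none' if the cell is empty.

none

FIRST(B): from B::=e we get {e}. So FIRST(B) = {e}.
FIRST(S): from S::=B B P we get {e}; from S::=λ we get {λ}. So FIRST(S) = {λ, e}.
FIRST(P): from P::=c we get {c}; from P::=B c S we get {e}. So FIRST(P) = {c, e}.
FOLLOW(S) includes $ since S is the start symbol.
FOLLOW(S): in P::=B c S, the suffix after S is empty, so FOLLOW(S) ⊇ FOLLOW(P) = {$}. Thus FOLLOW(S) = {$}.
FOLLOW(P): in S::=B B P, the suffix after P is empty, so FOLLOW(P) ⊇ FOLLOW(S) = {$}. Thus FOLLOW(P) = {$}.
For S ::= B B P: FIRST(B B P) = {e}, so it goes in M[S, t] for t ∈ {e}.
For S ::= λ: FIRST(λ) = {λ}, so it goes in M[S, t] for t ∈ {}; since λ ∈ FIRST, also for every t ∈ FOLLOW(S) = {$}.
None of these place a production in M[S, c].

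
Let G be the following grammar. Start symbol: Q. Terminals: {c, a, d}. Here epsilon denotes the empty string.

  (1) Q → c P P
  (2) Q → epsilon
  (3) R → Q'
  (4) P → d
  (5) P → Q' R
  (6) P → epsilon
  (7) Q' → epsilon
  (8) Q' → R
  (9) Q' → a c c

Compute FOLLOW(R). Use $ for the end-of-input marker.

FIRST(Q) = {epsilon, c}
FIRST(R) = {epsilon, a}  (via Q')
FIRST(Q') = {epsilon, a}  (via R)
FIRST(P) = {epsilon, a, d}  (via Q' R)
FOLLOW(Q) includes $ since Q is the start symbol.
FOLLOW(Q): Q appears on no right-hand side. Thus FOLLOW(Q) = {$}.
FOLLOW(P): in Q→c P P (occurrence 1), P is followed by P with FIRST {epsilon, a, d}; in Q→c P P (occurrence 1), the suffix after P is nullable, so FOLLOW(P) ⊇ FOLLOW(Q) = {$}; in Q→c P P (occurrence 2), the suffix after P is empty, so FOLLOW(P) ⊇ FOLLOW(Q) = {$}. Thus FOLLOW(P) = {$, a, d}.
FOLLOW(R): in P→Q' R, the suffix after R is empty, so FOLLOW(R) ⊇ FOLLOW(P) = {$, a, d}; in Q'→R, the suffix after R is empty, so FOLLOW(R) ⊇ FOLLOW(Q') = {$, a, d}. Thus FOLLOW(R) = {$, a, d}.
FOLLOW(Q'): in R→Q', the suffix after Q' is empty, so FOLLOW(Q') ⊇ FOLLOW(R) = {$, a, d}; in P→Q' R, Q' is followed by R with FIRST {epsilon, a}; in P→Q' R, the suffix after Q' is nullable, so FOLLOW(Q') ⊇ FOLLOW(P) = {$, a, d}. Thus FOLLOW(Q') = {$, a, d}.

{$, a, d}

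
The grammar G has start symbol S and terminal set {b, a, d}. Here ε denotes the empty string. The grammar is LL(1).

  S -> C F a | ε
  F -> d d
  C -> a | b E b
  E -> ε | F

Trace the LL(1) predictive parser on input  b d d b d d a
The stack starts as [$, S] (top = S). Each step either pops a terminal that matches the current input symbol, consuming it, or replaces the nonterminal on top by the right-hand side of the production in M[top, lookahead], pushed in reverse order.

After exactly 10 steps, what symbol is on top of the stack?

d

step 1: stack=$ S  input=b d d b d d a $  — expand S -> C F a
step 2: stack=$ a F C  input=b d d b d d a $  — expand C -> b E b
step 3: stack=$ a F b E b  input=b d d b d d a $  — match b
step 4: stack=$ a F b E  input=d d b d d a $  — expand E -> F
step 5: stack=$ a F b F  input=d d b d d a $  — expand F -> d d
step 6: stack=$ a F b d d  input=d d b d d a $  — match d
step 7: stack=$ a F b d  input=d b d d a $  — match d
step 8: stack=$ a F b  input=b d d a $  — match b
step 9: stack=$ a F  input=d d a $  — expand F -> d d
step 10: stack=$ a d d  input=d d a $  — match d
Stack after step 10: $ a d (top = d).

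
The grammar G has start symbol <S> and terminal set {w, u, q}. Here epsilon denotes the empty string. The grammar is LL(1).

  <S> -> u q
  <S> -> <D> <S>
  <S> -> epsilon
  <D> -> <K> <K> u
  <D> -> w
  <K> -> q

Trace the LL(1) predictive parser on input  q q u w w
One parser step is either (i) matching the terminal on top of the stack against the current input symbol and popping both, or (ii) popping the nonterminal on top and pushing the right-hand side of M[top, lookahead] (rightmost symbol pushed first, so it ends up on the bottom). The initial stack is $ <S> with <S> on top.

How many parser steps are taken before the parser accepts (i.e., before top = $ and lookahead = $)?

      Stack            Input        Action
   1  $ <S>            q q u w w $  expand <S> -> <D> <S>
   2  $ <S> <D>        q q u w w $  expand <D> -> <K> <K> u
   3  $ <S> u <K> <K>  q q u w w $  expand <K> -> q
   4  $ <S> u <K> q    q q u w w $  match q
   5  $ <S> u <K>      q u w w $    expand <K> -> q
   6  $ <S> u q        q u w w $    match q
   7  $ <S> u          u w w $      match u
   8  $ <S>            w w $        expand <S> -> <D> <S>
   9  $ <S> <D>        w w $        expand <D> -> w
  10  $ <S> w          w w $        match w
  11  $ <S>            w $          expand <S> -> <D> <S>
  12  $ <S> <D>        w $          expand <D> -> w
  13  $ <S> w          w $          match w
  14  $ <S>            $            expand <S> -> epsilon
Accept reached after 14 steps.

14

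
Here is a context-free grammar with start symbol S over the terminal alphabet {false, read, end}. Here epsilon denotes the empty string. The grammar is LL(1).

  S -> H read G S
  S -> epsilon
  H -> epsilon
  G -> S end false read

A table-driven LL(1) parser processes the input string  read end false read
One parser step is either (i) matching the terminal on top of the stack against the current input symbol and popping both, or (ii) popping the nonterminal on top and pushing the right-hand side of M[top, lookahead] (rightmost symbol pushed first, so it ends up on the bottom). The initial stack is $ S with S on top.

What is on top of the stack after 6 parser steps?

step 1: stack=$ S  input=read end false read $  — expand S -> H read G S
step 2: stack=$ S G read H  input=read end false read $  — expand H -> epsilon
step 3: stack=$ S G read  input=read end false read $  — match read
step 4: stack=$ S G  input=end false read $  — expand G -> S end false read
step 5: stack=$ S read false end S  input=end false read $  — expand S -> epsilon
step 6: stack=$ S read false end  input=end false read $  — match end
Stack after step 6: $ S read false (top = false).

false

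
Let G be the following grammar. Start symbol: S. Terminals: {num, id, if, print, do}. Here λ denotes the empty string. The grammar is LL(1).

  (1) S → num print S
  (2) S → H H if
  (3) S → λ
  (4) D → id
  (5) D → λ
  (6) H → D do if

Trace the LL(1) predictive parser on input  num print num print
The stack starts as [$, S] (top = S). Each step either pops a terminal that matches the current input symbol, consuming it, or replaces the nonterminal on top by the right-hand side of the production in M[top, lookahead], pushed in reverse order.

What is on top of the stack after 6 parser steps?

S

step 1: stack=$ S  input=num print num print $  — expand S → num print S
step 2: stack=$ S print num  input=num print num print $  — match num
step 3: stack=$ S print  input=print num print $  — match print
step 4: stack=$ S  input=num print $  — expand S → num print S
step 5: stack=$ S print num  input=num print $  — match num
step 6: stack=$ S print  input=print $  — match print
Stack after step 6: $ S (top = S).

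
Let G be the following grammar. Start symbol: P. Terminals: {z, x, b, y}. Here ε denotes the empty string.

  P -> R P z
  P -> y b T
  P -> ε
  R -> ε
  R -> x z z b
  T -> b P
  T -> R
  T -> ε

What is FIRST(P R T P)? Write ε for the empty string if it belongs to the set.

FIRST(R) = {ε, x}
FIRST(P) = {ε, x, y, z}  (via R P z)
FIRST(T) = {ε, b, x}  (via R)
FIRST(P R T P): take FIRST of each symbol in turn, carrying on past any symbol whose FIRST contains ε; result {ε, b, x, y, z}.

{ε, b, x, y, z}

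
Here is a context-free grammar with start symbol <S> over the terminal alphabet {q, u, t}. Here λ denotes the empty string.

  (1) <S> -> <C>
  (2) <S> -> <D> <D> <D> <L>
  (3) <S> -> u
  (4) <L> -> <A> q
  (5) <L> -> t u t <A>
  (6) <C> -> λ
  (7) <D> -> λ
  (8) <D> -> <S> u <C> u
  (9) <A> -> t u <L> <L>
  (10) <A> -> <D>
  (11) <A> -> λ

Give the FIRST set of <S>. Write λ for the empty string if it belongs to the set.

FIRST(<C>): from <C>->λ we get {λ}. So FIRST(<C>) = {λ}.
FIRST(<S>): from <S>-><C> we get {λ}; from <S>-><D> <D> <D> <L> we get {q, t, u}; from <S>->u we get {u}. So FIRST(<S>) = {λ, q, t, u}.
FIRST(<D>): from <D>->λ we get {λ}; from <D>-><S> u <C> u we get {q, t, u}. So FIRST(<D>) = {λ, q, t, u}.
FIRST(<A>): from <A>->t u <L> <L> we get {t}; from <A>-><D> we get {λ, q, t, u}; from <A>->λ we get {λ}. So FIRST(<A>) = {λ, q, t, u}.
FIRST(<L>): from <L>-><A> q we get {q, t, u}; from <L>->t u t <A> we get {t}. So FIRST(<L>) = {q, t, u}.

{λ, q, t, u}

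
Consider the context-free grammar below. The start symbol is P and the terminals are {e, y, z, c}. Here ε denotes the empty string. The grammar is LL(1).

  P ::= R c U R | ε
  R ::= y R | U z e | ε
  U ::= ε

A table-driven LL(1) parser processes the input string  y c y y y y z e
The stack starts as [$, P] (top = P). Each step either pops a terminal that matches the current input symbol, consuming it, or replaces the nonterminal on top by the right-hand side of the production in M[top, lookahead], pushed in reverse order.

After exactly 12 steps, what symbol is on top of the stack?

R

step 1: stack=$ P  input=y c y y y y z e $  — expand P ::= R c U R
step 2: stack=$ R U c R  input=y c y y y y z e $  — expand R ::= y R
step 3: stack=$ R U c R y  input=y c y y y y z e $  — match y
step 4: stack=$ R U c R  input=c y y y y z e $  — expand R ::= ε
step 5: stack=$ R U c  input=c y y y y z e $  — match c
step 6: stack=$ R U  input=y y y y z e $  — expand U ::= ε
step 7: stack=$ R  input=y y y y z e $  — expand R ::= y R
step 8: stack=$ R y  input=y y y y z e $  — match y
step 9: stack=$ R  input=y y y z e $  — expand R ::= y R
step 10: stack=$ R y  input=y y y z e $  — match y
step 11: stack=$ R  input=y y z e $  — expand R ::= y R
step 12: stack=$ R y  input=y y z e $  — match y
Stack after step 12: $ R (top = R).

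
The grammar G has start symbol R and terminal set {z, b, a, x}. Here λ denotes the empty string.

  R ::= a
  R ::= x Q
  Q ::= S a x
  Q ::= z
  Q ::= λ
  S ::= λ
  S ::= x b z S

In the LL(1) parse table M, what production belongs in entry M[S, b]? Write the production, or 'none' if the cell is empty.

FIRST(R): from R::=a we get {a}; from R::=x Q we get {x}. So FIRST(R) = {a, x}.
FIRST(S): from S::=λ we get {λ}; from S::=x b z S we get {x}. So FIRST(S) = {λ, x}.
FIRST(Q): from Q::=S a x we get {a, x}; from Q::=z we get {z}; from Q::=λ we get {λ}. So FIRST(Q) = {λ, a, x, z}.
FOLLOW(R) includes $ since R is the start symbol.
FOLLOW(S): in Q::=S a x, S is followed by a x with FIRST {a}; in S::=x b z S, the suffix after S is empty (adds nothing new). Thus FOLLOW(S) = {a}.
For S ::= λ: FIRST(λ) = {λ}, so it goes in M[S, t] for t ∈ {}; since λ ∈ FIRST, also for every t ∈ FOLLOW(S) = {a}.
For S ::= x b z S: FIRST(x b z S) = {x}, so it goes in M[S, t] for t ∈ {x}.
None of these place a production in M[S, b].

none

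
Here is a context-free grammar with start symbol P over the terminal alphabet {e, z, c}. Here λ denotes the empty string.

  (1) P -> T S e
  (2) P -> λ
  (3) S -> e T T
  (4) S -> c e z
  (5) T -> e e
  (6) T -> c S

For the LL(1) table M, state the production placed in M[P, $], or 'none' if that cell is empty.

FIRST(S) = {c, e}
FIRST(T) = {c, e}
FIRST(P) = {λ, c, e}  (via T S e)
FOLLOW(P) includes $ since P is the start symbol.
FOLLOW(P): P appears on no right-hand side. Thus FOLLOW(P) = {$}.
For P -> T S e: FIRST(T S e) = {c, e}, so it goes in M[P, t] for t ∈ {c, e}.
For P -> λ: FIRST(λ) = {λ}, so it goes in M[P, t] for t ∈ {}; since λ ∈ FIRST, also for every t ∈ FOLLOW(P) = {$}.

P -> λ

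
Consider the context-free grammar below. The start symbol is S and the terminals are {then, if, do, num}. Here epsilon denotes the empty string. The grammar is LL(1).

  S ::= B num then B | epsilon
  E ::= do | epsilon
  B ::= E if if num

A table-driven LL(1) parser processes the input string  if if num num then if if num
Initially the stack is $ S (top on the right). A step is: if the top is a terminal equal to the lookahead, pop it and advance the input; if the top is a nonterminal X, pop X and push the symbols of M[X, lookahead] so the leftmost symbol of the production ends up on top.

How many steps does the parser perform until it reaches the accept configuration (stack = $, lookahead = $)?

13

      Stack                     Input                           Action
   1  $ S                       if if num num then if if num $  expand S ::= B num then B
   2  $ B then num B            if if num num then if if num $  expand B ::= E if if num
   3  $ B then num num if if E  if if num num then if if num $  expand E ::= epsilon
   4  $ B then num num if if    if if num num then if if num $  match if
   5  $ B then num num if       if num num then if if num $     match if
   6  $ B then num num          num num then if if num $        match num
   7  $ B then num              num then if if num $            match num
   8  $ B then                  then if if num $                match then
   9  $ B                       if if num $                     expand B ::= E if if num
  10  $ num if if E             if if num $                     expand E ::= epsilon
  11  $ num if if               if if num $                     match if
  12  $ num if                  if num $                        match if
  13  $ num                     num $                           match num
Accept reached after 13 steps.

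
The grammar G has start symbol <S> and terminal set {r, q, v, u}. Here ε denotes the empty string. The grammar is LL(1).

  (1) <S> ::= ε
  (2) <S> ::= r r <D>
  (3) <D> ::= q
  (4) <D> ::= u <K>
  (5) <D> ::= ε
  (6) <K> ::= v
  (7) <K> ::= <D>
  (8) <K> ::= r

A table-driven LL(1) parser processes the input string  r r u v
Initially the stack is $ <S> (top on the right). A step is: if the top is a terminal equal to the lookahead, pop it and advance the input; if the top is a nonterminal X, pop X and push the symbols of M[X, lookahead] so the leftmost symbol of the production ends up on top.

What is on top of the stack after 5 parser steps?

step 1: stack=$ <S>  input=r r u v $  — expand <S> ::= r r <D>
step 2: stack=$ <D> r r  input=r r u v $  — match r
step 3: stack=$ <D> r  input=r u v $  — match r
step 4: stack=$ <D>  input=u v $  — expand <D> ::= u <K>
step 5: stack=$ <K> u  input=u v $  — match u
Stack after step 5: $ <K> (top = <K>).

<K>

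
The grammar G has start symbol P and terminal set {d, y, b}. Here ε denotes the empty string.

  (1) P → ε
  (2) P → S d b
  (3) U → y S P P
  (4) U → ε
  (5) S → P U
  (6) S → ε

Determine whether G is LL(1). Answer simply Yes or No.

FIRST(P) = {ε, d, y}
FIRST(U) = {ε, y}
FIRST(S) = {ε, d, y}
FOLLOW(P) = {$, d, y}
FOLLOW(U) = {d, y}
FOLLOW(S) = {d, y}
Cell M[P, d] receives both P → ε and P → S d b — the grammar is not LL(1).

No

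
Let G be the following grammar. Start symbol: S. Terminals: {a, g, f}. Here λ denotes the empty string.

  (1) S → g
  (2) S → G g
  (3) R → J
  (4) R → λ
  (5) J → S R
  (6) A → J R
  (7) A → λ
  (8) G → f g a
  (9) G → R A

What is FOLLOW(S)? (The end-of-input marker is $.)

FIRST(S) = {f, g}  (via G g)
FIRST(J) = {f, g}  (via S R)
FIRST(R) = {λ, f, g}  (via J)
FIRST(A) = {λ, f, g}  (via J R)
FIRST(G) = {λ, f, g}  (via R A)
FOLLOW(S) includes $ since S is the start symbol.
FOLLOW(G): in S→G g, G is followed by g with FIRST {g}. Thus FOLLOW(G) = {g}.
FOLLOW(A): in G→R A, the suffix after A is empty, so FOLLOW(A) ⊇ FOLLOW(G) = {g}. Thus FOLLOW(A) = {g}.
FOLLOW(S): in J→S R, S is followed by R with FIRST {λ, f, g}; in J→S R, the suffix after S is nullable, so FOLLOW(S) ⊇ FOLLOW(J) = {f, g}. Thus FOLLOW(S) = {$, f, g}.
FOLLOW(R): in J→S R, the suffix after R is empty, so FOLLOW(R) ⊇ FOLLOW(J) = {f, g}; in A→J R, the suffix after R is empty, so FOLLOW(R) ⊇ FOLLOW(A) = {g}; in G→R A, R is followed by A with FIRST {λ, f, g}; in G→R A, the suffix after R is nullable, so FOLLOW(R) ⊇ FOLLOW(G) = {g}. Thus FOLLOW(R) = {f, g}.
FOLLOW(J): in R→J, the suffix after J is empty, so FOLLOW(J) ⊇ FOLLOW(R) = {f, g}; in A→J R, J is followed by R with FIRST {λ, f, g}; in A→J R, the suffix after J is nullable, so FOLLOW(J) ⊇ FOLLOW(A) = {g}. Thus FOLLOW(J) = {f, g}.

{$, f, g}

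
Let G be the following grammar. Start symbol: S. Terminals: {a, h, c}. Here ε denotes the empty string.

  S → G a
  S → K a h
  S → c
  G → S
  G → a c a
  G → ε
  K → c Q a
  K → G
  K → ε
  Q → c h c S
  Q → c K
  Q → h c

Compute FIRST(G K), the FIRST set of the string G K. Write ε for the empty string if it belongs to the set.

FIRST(Q): from Q→c h c S we get {c}; from Q→c K we get {c}; from Q→h c we get {h}. So FIRST(Q) = {c, h}.
FIRST(S): from S→G a we get {a, c}; from S→K a h we get {a, c}; from S→c we get {c}. So FIRST(S) = {a, c}.
FIRST(G): from G→S we get {a, c}; from G→a c a we get {a}; from G→ε we get {ε}. So FIRST(G) = {ε, a, c}.
FIRST(K): from K→c Q a we get {c}; from K→G we get {ε, a, c}; from K→ε we get {ε}. So FIRST(K) = {ε, a, c}.
FIRST(G K): take FIRST of each symbol in turn, carrying on past any symbol whose FIRST contains ε; result {ε, a, c}.

{ε, a, c}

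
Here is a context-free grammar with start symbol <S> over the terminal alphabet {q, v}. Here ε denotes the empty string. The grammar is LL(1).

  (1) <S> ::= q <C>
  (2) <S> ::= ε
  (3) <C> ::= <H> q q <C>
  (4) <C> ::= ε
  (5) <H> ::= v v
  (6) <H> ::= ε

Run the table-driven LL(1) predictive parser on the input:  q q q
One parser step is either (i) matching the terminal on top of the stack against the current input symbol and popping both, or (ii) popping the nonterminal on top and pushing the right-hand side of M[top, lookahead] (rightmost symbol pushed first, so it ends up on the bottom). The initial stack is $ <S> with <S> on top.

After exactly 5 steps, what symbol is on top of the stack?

q

step 1: stack=$ <S>  input=q q q $  — expand <S> ::= q <C>
step 2: stack=$ <C> q  input=q q q $  — match q
step 3: stack=$ <C>  input=q q $  — expand <C> ::= <H> q q <C>
step 4: stack=$ <C> q q <H>  input=q q $  — expand <H> ::= ε
step 5: stack=$ <C> q q  input=q q $  — match q
Stack after step 5: $ <C> q (top = q).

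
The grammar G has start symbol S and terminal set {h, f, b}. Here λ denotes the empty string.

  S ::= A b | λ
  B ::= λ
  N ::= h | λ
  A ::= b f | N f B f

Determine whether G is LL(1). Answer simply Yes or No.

FIRST(S) = {λ, b, f, h}
FIRST(B) = {λ}
FIRST(N) = {λ, h}
FIRST(A) = {b, f, h}
FOLLOW(S) = {$}
FOLLOW(B) = {f}
FOLLOW(N) = {f}
FOLLOW(A) = {b}
Each cell of M receives at most one production.

Yes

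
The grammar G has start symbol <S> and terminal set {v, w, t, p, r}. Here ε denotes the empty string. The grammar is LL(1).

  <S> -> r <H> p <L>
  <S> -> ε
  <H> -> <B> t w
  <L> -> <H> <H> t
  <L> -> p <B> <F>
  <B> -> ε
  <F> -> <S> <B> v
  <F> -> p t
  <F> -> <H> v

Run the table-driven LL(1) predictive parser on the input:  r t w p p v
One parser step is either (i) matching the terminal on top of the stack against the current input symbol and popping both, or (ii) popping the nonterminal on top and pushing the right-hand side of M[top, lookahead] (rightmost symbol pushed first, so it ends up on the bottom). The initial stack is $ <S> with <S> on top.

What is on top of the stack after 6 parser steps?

step 1: stack=$ <S>  input=r t w p p v $  — expand <S> -> r <H> p <L>
step 2: stack=$ <L> p <H> r  input=r t w p p v $  — match r
step 3: stack=$ <L> p <H>  input=t w p p v $  — expand <H> -> <B> t w
step 4: stack=$ <L> p w t <B>  input=t w p p v $  — expand <B> -> ε
step 5: stack=$ <L> p w t  input=t w p p v $  — match t
step 6: stack=$ <L> p w  input=w p p v $  — match w
Stack after step 6: $ <L> p (top = p).

p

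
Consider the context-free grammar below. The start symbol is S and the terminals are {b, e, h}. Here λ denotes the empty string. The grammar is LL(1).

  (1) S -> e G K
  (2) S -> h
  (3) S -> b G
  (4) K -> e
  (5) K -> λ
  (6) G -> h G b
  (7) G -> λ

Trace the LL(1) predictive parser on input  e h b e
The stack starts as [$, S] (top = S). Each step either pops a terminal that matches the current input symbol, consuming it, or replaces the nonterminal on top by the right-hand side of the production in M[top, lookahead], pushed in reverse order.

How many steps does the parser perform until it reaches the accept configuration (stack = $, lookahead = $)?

     Stack      Input      Action
  1  $ S        e h b e $  expand S -> e G K
  2  $ K G e    e h b e $  match e
  3  $ K G      h b e $    expand G -> h G b
  4  $ K b G h  h b e $    match h
  5  $ K b G    b e $      expand G -> λ
  6  $ K b      b e $      match b
  7  $ K        e $        expand K -> e
  8  $ e        e $        match e
Accept reached after 8 steps.

8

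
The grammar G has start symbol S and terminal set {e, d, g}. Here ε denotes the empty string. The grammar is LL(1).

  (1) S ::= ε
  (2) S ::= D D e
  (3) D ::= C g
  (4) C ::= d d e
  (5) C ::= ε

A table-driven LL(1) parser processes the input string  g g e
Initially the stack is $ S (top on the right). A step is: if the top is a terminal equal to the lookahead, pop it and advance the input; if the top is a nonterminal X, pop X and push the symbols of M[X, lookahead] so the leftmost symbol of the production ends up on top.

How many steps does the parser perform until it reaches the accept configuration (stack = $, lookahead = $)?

8

     Stack      Input    Action
  1  $ S        g g e $  expand S ::= D D e
  2  $ e D D    g g e $  expand D ::= C g
  3  $ e D g C  g g e $  expand C ::= ε
  4  $ e D g    g g e $  match g
  5  $ e D      g e $    expand D ::= C g
  6  $ e g C    g e $    expand C ::= ε
  7  $ e g      g e $    match g
  8  $ e        e $      match e
Accept reached after 8 steps.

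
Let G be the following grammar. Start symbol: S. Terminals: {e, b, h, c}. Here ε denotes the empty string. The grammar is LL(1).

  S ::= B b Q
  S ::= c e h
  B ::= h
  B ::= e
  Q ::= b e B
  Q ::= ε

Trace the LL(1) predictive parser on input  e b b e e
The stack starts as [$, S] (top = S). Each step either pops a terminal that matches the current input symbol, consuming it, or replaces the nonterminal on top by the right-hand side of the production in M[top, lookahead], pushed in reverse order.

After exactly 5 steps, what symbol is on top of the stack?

     Stack    Input        Action
  1  $ S      e b b e e $  expand S ::= B b Q
  2  $ Q b B  e b b e e $  expand B ::= e
  3  $ Q b e  e b b e e $  match e
  4  $ Q b    b b e e $    match b
  5  $ Q      b e e $      expand Q ::= b e B
Stack after step 5: $ B e b (top = b).

b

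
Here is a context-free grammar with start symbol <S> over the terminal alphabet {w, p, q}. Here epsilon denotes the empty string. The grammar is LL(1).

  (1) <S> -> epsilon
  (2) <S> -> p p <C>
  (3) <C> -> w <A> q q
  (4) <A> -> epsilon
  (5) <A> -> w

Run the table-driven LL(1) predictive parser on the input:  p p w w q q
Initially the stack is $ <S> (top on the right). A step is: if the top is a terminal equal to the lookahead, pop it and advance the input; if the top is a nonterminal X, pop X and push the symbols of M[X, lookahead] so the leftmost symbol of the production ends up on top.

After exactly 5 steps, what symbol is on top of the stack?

step 1: stack=$ <S>  input=p p w w q q $  — expand <S> -> p p <C>
step 2: stack=$ <C> p p  input=p p w w q q $  — match p
step 3: stack=$ <C> p  input=p w w q q $  — match p
step 4: stack=$ <C>  input=w w q q $  — expand <C> -> w <A> q q
step 5: stack=$ q q <A> w  input=w w q q $  — match w
Stack after step 5: $ q q <A> (top = <A>).

<A>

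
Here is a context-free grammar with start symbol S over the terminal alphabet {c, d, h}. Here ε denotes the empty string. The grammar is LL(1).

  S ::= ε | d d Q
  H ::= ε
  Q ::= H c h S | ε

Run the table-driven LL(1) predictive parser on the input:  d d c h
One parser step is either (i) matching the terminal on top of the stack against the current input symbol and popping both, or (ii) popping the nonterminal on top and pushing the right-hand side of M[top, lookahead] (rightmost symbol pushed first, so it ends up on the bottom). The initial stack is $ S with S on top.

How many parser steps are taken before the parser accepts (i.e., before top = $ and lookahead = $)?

step 1: stack=$ S  input=d d c h $  — expand S ::= d d Q
step 2: stack=$ Q d d  input=d d c h $  — match d
step 3: stack=$ Q d  input=d c h $  — match d
step 4: stack=$ Q  input=c h $  — expand Q ::= H c h S
step 5: stack=$ S h c H  input=c h $  — expand H ::= ε
step 6: stack=$ S h c  input=c h $  — match c
step 7: stack=$ S h  input=h $  — match h
step 8: stack=$ S  input=$  — expand S ::= ε
Accept reached after 8 steps.

8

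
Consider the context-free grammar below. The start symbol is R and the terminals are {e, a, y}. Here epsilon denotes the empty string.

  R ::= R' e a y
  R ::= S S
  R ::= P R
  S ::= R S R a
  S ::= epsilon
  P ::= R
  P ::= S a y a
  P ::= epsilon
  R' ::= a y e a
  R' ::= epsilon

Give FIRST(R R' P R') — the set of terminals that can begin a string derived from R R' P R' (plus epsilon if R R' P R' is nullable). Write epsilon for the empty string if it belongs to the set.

{epsilon, a, e}

FIRST(R'): from R'::=a y e a we get {a}; from R'::=epsilon we get {epsilon}. So FIRST(R') = {epsilon, a}.
FIRST(R): from R::=R' e a y we get {a, e}; from R::=S S we get {epsilon, a, e}; from R::=P R we get {epsilon, a, e}. So FIRST(R) = {epsilon, a, e}.
FIRST(S): from S::=R S R a we get {a, e}; from S::=epsilon we get {epsilon}. So FIRST(S) = {epsilon, a, e}.
FIRST(P): from P::=R we get {epsilon, a, e}; from P::=S a y a we get {a, e}; from P::=epsilon we get {epsilon}. So FIRST(P) = {epsilon, a, e}.
FIRST(R R' P R'): take FIRST of each symbol in turn, carrying on past any symbol whose FIRST contains epsilon; result {epsilon, a, e}.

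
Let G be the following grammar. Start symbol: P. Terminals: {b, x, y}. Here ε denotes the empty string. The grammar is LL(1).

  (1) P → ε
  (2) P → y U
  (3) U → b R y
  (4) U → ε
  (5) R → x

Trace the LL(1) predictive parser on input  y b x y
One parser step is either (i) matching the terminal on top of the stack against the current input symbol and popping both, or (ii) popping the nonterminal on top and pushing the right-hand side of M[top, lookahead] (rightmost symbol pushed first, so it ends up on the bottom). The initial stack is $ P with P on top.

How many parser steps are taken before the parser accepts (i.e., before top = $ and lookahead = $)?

7

step 1: stack=$ P  input=y b x y $  — expand P → y U
step 2: stack=$ U y  input=y b x y $  — match y
step 3: stack=$ U  input=b x y $  — expand U → b R y
step 4: stack=$ y R b  input=b x y $  — match b
step 5: stack=$ y R  input=x y $  — expand R → x
step 6: stack=$ y x  input=x y $  — match x
step 7: stack=$ y  input=y $  — match y
Accept reached after 7 steps.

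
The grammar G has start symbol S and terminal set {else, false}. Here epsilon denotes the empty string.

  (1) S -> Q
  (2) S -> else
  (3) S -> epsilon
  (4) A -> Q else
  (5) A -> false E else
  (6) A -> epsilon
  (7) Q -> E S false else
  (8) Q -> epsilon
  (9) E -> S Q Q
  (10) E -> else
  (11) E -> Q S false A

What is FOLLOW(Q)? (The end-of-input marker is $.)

{$, else, false}

FIRST(S) = {epsilon, else, false}  (via Q)
FIRST(A) = {epsilon, else, false}  (via Q else)
FIRST(Q) = {epsilon, else, false}  (via E S false else)
FIRST(E) = {epsilon, else, false}  (via S Q Q, Q S false A)
FOLLOW(S) includes $ since S is the start symbol.
FOLLOW(E): in A->false E else, E is followed by else with FIRST {else}; in Q->E S false else, E is followed by S false else with FIRST {else, false}. Thus FOLLOW(E) = {else, false}.
FOLLOW(S): in Q->E S false else, S is followed by false else with FIRST {false}; in E->S Q Q, S is followed by Q Q with FIRST {epsilon, else, false}; in E->S Q Q, the suffix after S is nullable, so FOLLOW(S) ⊇ FOLLOW(E) = {else, false}; in E->Q S false A, S is followed by false A with FIRST {false}. Thus FOLLOW(S) = {$, else, false}.
FOLLOW(A): in E->Q S false A, the suffix after A is empty, so FOLLOW(A) ⊇ FOLLOW(E) = {else, false}. Thus FOLLOW(A) = {else, false}.
FOLLOW(Q): in S->Q, the suffix after Q is empty, so FOLLOW(Q) ⊇ FOLLOW(S) = {$, else, false}; in A->Q else, Q is followed by else with FIRST {else}; in E->S Q Q (occurrence 1), Q is followed by Q with FIRST {epsilon, else, false}; in E->S Q Q (occurrence 1), the suffix after Q is nullable, so FOLLOW(Q) ⊇ FOLLOW(E) = {else, false}; in E->S Q Q (occurrence 2), the suffix after Q is empty, so FOLLOW(Q) ⊇ FOLLOW(E) = {else, false}; in E->Q S false A, Q is followed by S false A with FIRST {else, false}. Thus FOLLOW(Q) = {$, else, false}.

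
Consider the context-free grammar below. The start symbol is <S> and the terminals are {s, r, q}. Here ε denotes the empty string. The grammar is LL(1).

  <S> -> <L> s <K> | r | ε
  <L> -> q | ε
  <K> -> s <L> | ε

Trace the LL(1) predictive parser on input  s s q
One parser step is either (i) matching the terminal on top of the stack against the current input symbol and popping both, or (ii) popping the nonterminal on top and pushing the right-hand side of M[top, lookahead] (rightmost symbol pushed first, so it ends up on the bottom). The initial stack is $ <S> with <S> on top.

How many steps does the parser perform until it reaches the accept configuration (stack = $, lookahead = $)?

7

     Stack        Input    Action
  1  $ <S>        s s q $  expand <S> -> <L> s <K>
  2  $ <K> s <L>  s s q $  expand <L> -> ε
  3  $ <K> s      s s q $  match s
  4  $ <K>        s q $    expand <K> -> s <L>
  5  $ <L> s      s q $    match s
  6  $ <L>        q $      expand <L> -> q
  7  $ q          q $      match q
Accept reached after 7 steps.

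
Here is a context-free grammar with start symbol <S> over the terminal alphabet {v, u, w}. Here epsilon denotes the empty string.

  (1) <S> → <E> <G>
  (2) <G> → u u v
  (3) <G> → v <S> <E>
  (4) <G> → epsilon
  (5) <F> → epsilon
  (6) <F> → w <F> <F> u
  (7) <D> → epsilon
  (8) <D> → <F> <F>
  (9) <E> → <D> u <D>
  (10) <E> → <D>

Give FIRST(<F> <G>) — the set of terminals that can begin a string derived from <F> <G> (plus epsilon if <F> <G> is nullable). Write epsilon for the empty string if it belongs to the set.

FIRST(<G>): from <G>→u u v we get {u}; from <G>→v <S> <E> we get {v}; from <G>→epsilon we get {epsilon}. So FIRST(<G>) = {epsilon, u, v}.
FIRST(<F>): from <F>→epsilon we get {epsilon}; from <F>→w <F> <F> u we get {w}. So FIRST(<F>) = {epsilon, w}.
FIRST(<D>): from <D>→epsilon we get {epsilon}; from <D>→<F> <F> we get {epsilon, w}. So FIRST(<D>) = {epsilon, w}.
FIRST(<E>): from <E>→<D> u <D> we get {u, w}; from <E>→<D> we get {epsilon, w}. So FIRST(<E>) = {epsilon, u, w}.
FIRST(<S>): from <S>→<E> <G> we get {epsilon, u, v, w}. So FIRST(<S>) = {epsilon, u, v, w}.
FIRST(<F> <G>): take FIRST of each symbol in turn, carrying on past any symbol whose FIRST contains epsilon; result {epsilon, u, v, w}.

{epsilon, u, v, w}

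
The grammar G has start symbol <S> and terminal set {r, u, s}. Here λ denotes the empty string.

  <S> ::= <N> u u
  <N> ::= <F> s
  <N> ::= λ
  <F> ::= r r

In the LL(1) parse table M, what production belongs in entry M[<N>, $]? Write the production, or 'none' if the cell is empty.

none

FIRST(<F>): from <F>::=r r we get {r}. So FIRST(<F>) = {r}.
FIRST(<N>): from <N>::=<F> s we get {r}; from <N>::=λ we get {λ}. So FIRST(<N>) = {λ, r}.
FIRST(<S>): from <S>::=<N> u u we get {r, u}. So FIRST(<S>) = {r, u}.
FOLLOW(<S>) includes $ since <S> is the start symbol.
FOLLOW(<N>): in <S>::=<N> u u, <N> is followed by u u with FIRST {u}. Thus FOLLOW(<N>) = {u}.
For <N> ::= <F> s: FIRST(<F> s) = {r}, so it goes in M[<N>, t] for t ∈ {r}.
For <N> ::= λ: FIRST(λ) = {λ}, so it goes in M[<N>, t] for t ∈ {}; since λ ∈ FIRST, also for every t ∈ FOLLOW(<N>) = {u}.
None of these place a production in M[<N>, $].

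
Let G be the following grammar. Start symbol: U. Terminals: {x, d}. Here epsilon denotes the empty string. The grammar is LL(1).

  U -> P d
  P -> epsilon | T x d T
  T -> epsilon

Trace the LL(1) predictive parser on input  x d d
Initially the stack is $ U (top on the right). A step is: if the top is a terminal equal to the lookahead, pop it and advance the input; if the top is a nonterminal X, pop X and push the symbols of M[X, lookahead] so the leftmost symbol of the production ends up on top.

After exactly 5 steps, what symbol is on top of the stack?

step 1: stack=$ U  input=x d d $  — expand U -> P d
step 2: stack=$ d P  input=x d d $  — expand P -> T x d T
step 3: stack=$ d T d x T  input=x d d $  — expand T -> epsilon
step 4: stack=$ d T d x  input=x d d $  — match x
step 5: stack=$ d T d  input=d d $  — match d
Stack after step 5: $ d T (top = T).

T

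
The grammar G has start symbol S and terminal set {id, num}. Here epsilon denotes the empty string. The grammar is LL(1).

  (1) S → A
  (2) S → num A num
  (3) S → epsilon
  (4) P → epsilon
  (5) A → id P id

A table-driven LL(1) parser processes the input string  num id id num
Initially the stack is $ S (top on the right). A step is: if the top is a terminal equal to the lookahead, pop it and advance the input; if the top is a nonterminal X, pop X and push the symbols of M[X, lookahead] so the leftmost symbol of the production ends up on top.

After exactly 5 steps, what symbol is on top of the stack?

id

     Stack          Input            Action
  1  $ S            num id id num $  expand S → num A num
  2  $ num A num    num id id num $  match num
  3  $ num A        id id num $      expand A → id P id
  4  $ num id P id  id id num $      match id
  5  $ num id P     id num $         expand P → epsilon
Stack after step 5: $ num id (top = id).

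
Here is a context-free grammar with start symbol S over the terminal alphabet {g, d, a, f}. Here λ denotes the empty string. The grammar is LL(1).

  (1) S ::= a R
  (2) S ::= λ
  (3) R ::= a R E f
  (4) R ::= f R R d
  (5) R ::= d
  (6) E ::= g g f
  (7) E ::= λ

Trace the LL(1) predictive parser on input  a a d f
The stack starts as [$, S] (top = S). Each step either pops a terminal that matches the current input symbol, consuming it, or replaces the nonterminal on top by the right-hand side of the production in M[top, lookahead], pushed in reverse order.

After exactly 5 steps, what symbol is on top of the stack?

     Stack      Input      Action
  1  $ S        a a d f $  expand S ::= a R
  2  $ R a      a a d f $  match a
  3  $ R        a d f $    expand R ::= a R E f
  4  $ f E R a  a d f $    match a
  5  $ f E R    d f $      expand R ::= d
Stack after step 5: $ f E d (top = d).

d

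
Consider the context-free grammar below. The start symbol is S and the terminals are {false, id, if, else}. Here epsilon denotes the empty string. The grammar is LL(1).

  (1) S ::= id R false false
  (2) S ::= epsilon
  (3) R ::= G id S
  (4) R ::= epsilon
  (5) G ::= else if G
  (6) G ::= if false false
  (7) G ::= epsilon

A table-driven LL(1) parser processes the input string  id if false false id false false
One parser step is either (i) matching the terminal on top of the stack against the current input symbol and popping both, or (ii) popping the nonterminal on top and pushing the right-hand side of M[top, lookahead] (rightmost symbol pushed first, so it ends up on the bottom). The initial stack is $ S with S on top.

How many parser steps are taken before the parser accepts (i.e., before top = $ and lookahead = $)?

      Stack                              Input                               Action
   1  $ S                                id if false false id false false $  expand S ::= id R false false
   2  $ false false R id                 id if false false id false false $  match id
   3  $ false false R                    if false false id false false $     expand R ::= G id S
   4  $ false false S id G               if false false id false false $     expand G ::= if false false
   5  $ false false S id false false if  if false false id false false $     match if
   6  $ false false S id false false     false false id false false $        match false
   7  $ false false S id false           false id false false $              match false
   8  $ false false S id                 id false false $                    match id
   9  $ false false S                    false false $                       expand S ::= epsilon
  10  $ false false                      false false $                       match false
  11  $ false                            false $                             match false
Accept reached after 11 steps.

11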